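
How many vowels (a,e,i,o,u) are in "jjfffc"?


Input: jjfffc
Checking each character:
  'j' at position 0: consonant
  'j' at position 1: consonant
  'f' at position 2: consonant
  'f' at position 3: consonant
  'f' at position 4: consonant
  'c' at position 5: consonant
Total vowels: 0

0


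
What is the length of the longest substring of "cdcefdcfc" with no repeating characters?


Input: "cdcefdcfc"
Sliding window (track last position of each char):
  Position 0 ('c'): window [0,0] length 1 -- new best
  Position 1 ('d'): window [0,1] length 2 -- new best
  Position 2 ('c'): repeat (last at 0), move window start to 1
  Position 2 ('c'): window [1,2] length 2
  Position 3 ('e'): window [1,3] length 3 -- new best
  Position 4 ('f'): window [1,4] length 4 -- new best
  Position 5 ('d'): repeat (last at 1), move window start to 2
  Position 5 ('d'): window [2,5] length 4
  Position 6 ('c'): repeat (last at 2), move window start to 3
  Position 6 ('c'): window [3,6] length 4
  Position 7 ('f'): repeat (last at 4), move window start to 5
  Position 7 ('f'): window [5,7] length 3
  Position 8 ('c'): repeat (last at 6), move window start to 7
  Position 8 ('c'): window [7,8] length 2
Longest substring with no repeats: "dcef" with length 4

4


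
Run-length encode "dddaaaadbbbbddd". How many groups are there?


Input: dddaaaadbbbbddd
Scanning for consecutive runs:
  Group 1: 'd' x 3 (positions 0-2)
  Group 2: 'a' x 4 (positions 3-6)
  Group 3: 'd' x 1 (positions 7-7)
  Group 4: 'b' x 4 (positions 8-11)
  Group 5: 'd' x 3 (positions 12-14)
Total groups: 5

5


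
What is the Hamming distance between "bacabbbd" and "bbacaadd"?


Comparing "bacabbbd" and "bbacaadd" position by position:
  Position 0: 'b' vs 'b' => same
  Position 1: 'a' vs 'b' => differ
  Position 2: 'c' vs 'a' => differ
  Position 3: 'a' vs 'c' => differ
  Position 4: 'b' vs 'a' => differ
  Position 5: 'b' vs 'a' => differ
  Position 6: 'b' vs 'd' => differ
  Position 7: 'd' vs 'd' => same
Total differences (Hamming distance): 6

6


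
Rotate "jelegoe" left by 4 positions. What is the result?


Input: "jelegoe", rotate left by 4
First 4 characters: "jele"
Remaining characters: "goe"
Concatenate remaining + first: "goe" + "jele" = "goejele"

goejele


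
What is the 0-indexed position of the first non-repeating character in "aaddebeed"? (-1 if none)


Input: aaddebeed
Character frequencies:
  'a': 2
  'b': 1
  'd': 3
  'e': 3
Scanning left to right for freq == 1:
  Position 0 ('a'): freq=2, skip
  Position 1 ('a'): freq=2, skip
  Position 2 ('d'): freq=3, skip
  Position 3 ('d'): freq=3, skip
  Position 4 ('e'): freq=3, skip
  Position 5 ('b'): unique! => answer = 5

5


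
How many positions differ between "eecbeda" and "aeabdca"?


Comparing "eecbeda" and "aeabdca" position by position:
  Position 0: 'e' vs 'a' => DIFFER
  Position 1: 'e' vs 'e' => same
  Position 2: 'c' vs 'a' => DIFFER
  Position 3: 'b' vs 'b' => same
  Position 4: 'e' vs 'd' => DIFFER
  Position 5: 'd' vs 'c' => DIFFER
  Position 6: 'a' vs 'a' => same
Positions that differ: 4

4


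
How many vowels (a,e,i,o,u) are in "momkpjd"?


Input: momkpjd
Checking each character:
  'm' at position 0: consonant
  'o' at position 1: vowel (running total: 1)
  'm' at position 2: consonant
  'k' at position 3: consonant
  'p' at position 4: consonant
  'j' at position 5: consonant
  'd' at position 6: consonant
Total vowels: 1

1


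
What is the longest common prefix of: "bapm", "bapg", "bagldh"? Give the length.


Words: bapm, bapg, bagldh
  Position 0: all 'b' => match
  Position 1: all 'a' => match
  Position 2: ('p', 'p', 'g') => mismatch, stop
LCP = "ba" (length 2)

2


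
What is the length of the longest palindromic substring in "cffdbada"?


Input: "cffdbada"
Checking substrings for palindromes:
  [5:8] "ada" (len 3) => palindrome
  [1:3] "ff" (len 2) => palindrome
Longest palindromic substring: "ada" with length 3

3


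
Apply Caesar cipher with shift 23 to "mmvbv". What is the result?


Caesar cipher: shift "mmvbv" by 23
  'm' (pos 12) + 23 = pos 9 = 'j'
  'm' (pos 12) + 23 = pos 9 = 'j'
  'v' (pos 21) + 23 = pos 18 = 's'
  'b' (pos 1) + 23 = pos 24 = 'y'
  'v' (pos 21) + 23 = pos 18 = 's'
Result: jjsys

jjsys


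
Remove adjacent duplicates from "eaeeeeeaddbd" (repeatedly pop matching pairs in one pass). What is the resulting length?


Input: eaeeeeeaddbd
Stack-based adjacent duplicate removal:
  Read 'e': push. Stack: e
  Read 'a': push. Stack: ea
  Read 'e': push. Stack: eae
  Read 'e': matches stack top 'e' => pop. Stack: ea
  Read 'e': push. Stack: eae
  Read 'e': matches stack top 'e' => pop. Stack: ea
  Read 'e': push. Stack: eae
  Read 'a': push. Stack: eaea
  Read 'd': push. Stack: eaead
  Read 'd': matches stack top 'd' => pop. Stack: eaea
  Read 'b': push. Stack: eaeab
  Read 'd': push. Stack: eaeabd
Final stack: "eaeabd" (length 6)

6


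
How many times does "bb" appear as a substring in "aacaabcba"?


Searching for "bb" in "aacaabcba"
Scanning each position:
  Position 0: "aa" => no
  Position 1: "ac" => no
  Position 2: "ca" => no
  Position 3: "aa" => no
  Position 4: "ab" => no
  Position 5: "bc" => no
  Position 6: "cb" => no
  Position 7: "ba" => no
Total occurrences: 0

0


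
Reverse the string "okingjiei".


Input: okingjiei
Reading characters right to left:
  Position 8: 'i'
  Position 7: 'e'
  Position 6: 'i'
  Position 5: 'j'
  Position 4: 'g'
  Position 3: 'n'
  Position 2: 'i'
  Position 1: 'k'
  Position 0: 'o'
Reversed: ieijgniko

ieijgniko


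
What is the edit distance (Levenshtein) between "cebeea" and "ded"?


Computing edit distance: "cebeea" -> "ded"
DP table:
           d    e    d
      0    1    2    3
  c   1    1    2    3
  e   2    2    1    2
  b   3    3    2    2
  e   4    4    3    3
  e   5    5    4    4
  a   6    6    5    5
Edit distance = dp[6][3] = 5

5


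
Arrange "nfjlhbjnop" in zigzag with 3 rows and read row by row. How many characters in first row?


Zigzag "nfjlhbjnop" into 3 rows:
Placing characters:
  'n' => row 0
  'f' => row 1
  'j' => row 2
  'l' => row 1
  'h' => row 0
  'b' => row 1
  'j' => row 2
  'n' => row 1
  'o' => row 0
  'p' => row 1
Rows:
  Row 0: "nho"
  Row 1: "flbnp"
  Row 2: "jj"
First row length: 3

3


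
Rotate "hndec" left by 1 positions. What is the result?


Input: "hndec", rotate left by 1
First 1 characters: "h"
Remaining characters: "ndec"
Concatenate remaining + first: "ndec" + "h" = "ndech"

ndech


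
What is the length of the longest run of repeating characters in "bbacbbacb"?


Input: "bbacbbacb"
Scanning for longest run:
  Position 1 ('b'): continues run of 'b', length=2
  Position 2 ('a'): new char, reset run to 1
  Position 3 ('c'): new char, reset run to 1
  Position 4 ('b'): new char, reset run to 1
  Position 5 ('b'): continues run of 'b', length=2
  Position 6 ('a'): new char, reset run to 1
  Position 7 ('c'): new char, reset run to 1
  Position 8 ('b'): new char, reset run to 1
Longest run: 'b' with length 2

2


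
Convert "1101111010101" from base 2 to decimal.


Input: "1101111010101" in base 2
Positional expansion:
  Digit '1' (value 1) x 2^12 = 4096
  Digit '1' (value 1) x 2^11 = 2048
  Digit '0' (value 0) x 2^10 = 0
  Digit '1' (value 1) x 2^9 = 512
  Digit '1' (value 1) x 2^8 = 256
  Digit '1' (value 1) x 2^7 = 128
  Digit '1' (value 1) x 2^6 = 64
  Digit '0' (value 0) x 2^5 = 0
  Digit '1' (value 1) x 2^4 = 16
  Digit '0' (value 0) x 2^3 = 0
  Digit '1' (value 1) x 2^2 = 4
  Digit '0' (value 0) x 2^1 = 0
  Digit '1' (value 1) x 2^0 = 1
Sum = 7125

7125


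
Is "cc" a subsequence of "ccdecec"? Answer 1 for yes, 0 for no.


Check if "cc" is a subsequence of "ccdecec"
Greedy scan:
  Position 0 ('c'): matches sub[0] = 'c'
  Position 1 ('c'): matches sub[1] = 'c'
  Position 2 ('d'): no match needed
  Position 3 ('e'): no match needed
  Position 4 ('c'): no match needed
  Position 5 ('e'): no match needed
  Position 6 ('c'): no match needed
All 2 characters matched => is a subsequence

1


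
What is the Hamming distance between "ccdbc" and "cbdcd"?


Comparing "ccdbc" and "cbdcd" position by position:
  Position 0: 'c' vs 'c' => same
  Position 1: 'c' vs 'b' => differ
  Position 2: 'd' vs 'd' => same
  Position 3: 'b' vs 'c' => differ
  Position 4: 'c' vs 'd' => differ
Total differences (Hamming distance): 3

3


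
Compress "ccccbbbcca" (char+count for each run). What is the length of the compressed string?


Input: ccccbbbcca
Runs:
  'c' x 4 => "c4"
  'b' x 3 => "b3"
  'c' x 2 => "c2"
  'a' x 1 => "a1"
Compressed: "c4b3c2a1"
Compressed length: 8

8


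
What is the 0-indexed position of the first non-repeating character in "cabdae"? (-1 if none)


Input: cabdae
Character frequencies:
  'a': 2
  'b': 1
  'c': 1
  'd': 1
  'e': 1
Scanning left to right for freq == 1:
  Position 0 ('c'): unique! => answer = 0

0


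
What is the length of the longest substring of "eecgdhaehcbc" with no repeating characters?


Input: "eecgdhaehcbc"
Sliding window (track last position of each char):
  Position 0 ('e'): window [0,0] length 1 -- new best
  Position 1 ('e'): repeat (last at 0), move window start to 1
  Position 1 ('e'): window [1,1] length 1
  Position 2 ('c'): window [1,2] length 2 -- new best
  Position 3 ('g'): window [1,3] length 3 -- new best
  Position 4 ('d'): window [1,4] length 4 -- new best
  Position 5 ('h'): window [1,5] length 5 -- new best
  Position 6 ('a'): window [1,6] length 6 -- new best
  Position 7 ('e'): repeat (last at 1), move window start to 2
  Position 7 ('e'): window [2,7] length 6
  Position 8 ('h'): repeat (last at 5), move window start to 6
  Position 8 ('h'): window [6,8] length 3
  Position 9 ('c'): window [6,9] length 4
  Position 10 ('b'): window [6,10] length 5
  Position 11 ('c'): repeat (last at 9), move window start to 10
  Position 11 ('c'): window [10,11] length 2
Longest substring with no repeats: "ecgdha" with length 6

6


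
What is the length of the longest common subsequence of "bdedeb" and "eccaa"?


LCS of "bdedeb" and "eccaa"
DP table:
           e    c    c    a    a
      0    0    0    0    0    0
  b   0    0    0    0    0    0
  d   0    0    0    0    0    0
  e   0    1    1    1    1    1
  d   0    1    1    1    1    1
  e   0    1    1    1    1    1
  b   0    1    1    1    1    1
LCS length = dp[6][5] = 1

1


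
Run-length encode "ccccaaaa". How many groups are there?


Input: ccccaaaa
Scanning for consecutive runs:
  Group 1: 'c' x 4 (positions 0-3)
  Group 2: 'a' x 4 (positions 4-7)
Total groups: 2

2


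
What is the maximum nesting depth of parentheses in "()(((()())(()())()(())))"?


Input: "()(((()())(()())()(())))"
Tracking depth:
  Position 0 '(': depth becomes 1
  Position 1 ')': depth becomes 0
  Position 2 '(': depth becomes 1
  Position 3 '(': depth becomes 2
  Position 4 '(': depth becomes 3
  Position 5 '(': depth becomes 4
  Position 6 ')': depth becomes 3
  Position 7 '(': depth becomes 4
  Position 8 ')': depth becomes 3
  Position 9 ')': depth becomes 2
  Position 10 '(': depth becomes 3
  Position 11 '(': depth becomes 4
  Position 12 ')': depth becomes 3
  Position 13 '(': depth becomes 4
  Position 14 ')': depth becomes 3
  Position 15 ')': depth becomes 2
  Position 16 '(': depth becomes 3
  Position 17 ')': depth becomes 2
  Position 18 '(': depth becomes 3
  Position 19 '(': depth becomes 4
  Position 20 ')': depth becomes 3
  Position 21 ')': depth becomes 2
  Position 22 ')': depth becomes 1
  Position 23 ')': depth becomes 0
Maximum depth reached: 4

4


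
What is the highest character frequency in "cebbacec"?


Input: cebbacec
Character counts:
  'a': 1
  'b': 2
  'c': 3
  'e': 2
Maximum frequency: 3

3


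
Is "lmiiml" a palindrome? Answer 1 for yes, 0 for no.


Input: lmiiml
Reversed: lmiiml
  Compare pos 0 ('l') with pos 5 ('l'): match
  Compare pos 1 ('m') with pos 4 ('m'): match
  Compare pos 2 ('i') with pos 3 ('i'): match
Result: palindrome

1


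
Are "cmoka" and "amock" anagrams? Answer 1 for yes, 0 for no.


Strings: "cmoka", "amock"
Sorted first:  ackmo
Sorted second: ackmo
Sorted forms match => anagrams

1


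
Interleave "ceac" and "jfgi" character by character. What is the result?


Interleaving "ceac" and "jfgi":
  Position 0: 'c' from first, 'j' from second => "cj"
  Position 1: 'e' from first, 'f' from second => "ef"
  Position 2: 'a' from first, 'g' from second => "ag"
  Position 3: 'c' from first, 'i' from second => "ci"
Result: cjefagci

cjefagci


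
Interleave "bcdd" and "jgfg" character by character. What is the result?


Interleaving "bcdd" and "jgfg":
  Position 0: 'b' from first, 'j' from second => "bj"
  Position 1: 'c' from first, 'g' from second => "cg"
  Position 2: 'd' from first, 'f' from second => "df"
  Position 3: 'd' from first, 'g' from second => "dg"
Result: bjcgdfdg

bjcgdfdg


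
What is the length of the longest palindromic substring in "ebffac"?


Input: "ebffac"
Checking substrings for palindromes:
  [2:4] "ff" (len 2) => palindrome
Longest palindromic substring: "ff" with length 2

2


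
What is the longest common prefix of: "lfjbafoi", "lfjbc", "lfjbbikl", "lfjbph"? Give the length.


Words: lfjbafoi, lfjbc, lfjbbikl, lfjbph
  Position 0: all 'l' => match
  Position 1: all 'f' => match
  Position 2: all 'j' => match
  Position 3: all 'b' => match
  Position 4: ('a', 'c', 'b', 'p') => mismatch, stop
LCP = "lfjb" (length 4)

4


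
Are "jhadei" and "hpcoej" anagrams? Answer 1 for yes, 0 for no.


Strings: "jhadei", "hpcoej"
Sorted first:  adehij
Sorted second: cehjop
Differ at position 0: 'a' vs 'c' => not anagrams

0


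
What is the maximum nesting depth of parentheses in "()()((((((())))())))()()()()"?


Input: "()()((((((())))())))()()()()"
Tracking depth:
  Position 0 '(': depth becomes 1
  Position 1 ')': depth becomes 0
  Position 2 '(': depth becomes 1
  Position 3 ')': depth becomes 0
  Position 4 '(': depth becomes 1
  Position 5 '(': depth becomes 2
  Position 6 '(': depth becomes 3
  Position 7 '(': depth becomes 4
  Position 8 '(': depth becomes 5
  Position 9 '(': depth becomes 6
  Position 10 '(': depth becomes 7
  Position 11 ')': depth becomes 6
  Position 12 ')': depth becomes 5
  Position 13 ')': depth becomes 4
  Position 14 ')': depth becomes 3
  Position 15 '(': depth becomes 4
  Position 16 ')': depth becomes 3
  Position 17 ')': depth becomes 2
  Position 18 ')': depth becomes 1
  Position 19 ')': depth becomes 0
  Position 20 '(': depth becomes 1
  Position 21 ')': depth becomes 0
  Position 22 '(': depth becomes 1
  Position 23 ')': depth becomes 0
  Position 24 '(': depth becomes 1
  Position 25 ')': depth becomes 0
  Position 26 '(': depth becomes 1
  Position 27 ')': depth becomes 0
Maximum depth reached: 7

7


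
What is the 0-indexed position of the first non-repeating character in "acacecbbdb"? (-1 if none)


Input: acacecbbdb
Character frequencies:
  'a': 2
  'b': 3
  'c': 3
  'd': 1
  'e': 1
Scanning left to right for freq == 1:
  Position 0 ('a'): freq=2, skip
  Position 1 ('c'): freq=3, skip
  Position 2 ('a'): freq=2, skip
  Position 3 ('c'): freq=3, skip
  Position 4 ('e'): unique! => answer = 4

4


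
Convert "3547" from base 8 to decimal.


Input: "3547" in base 8
Positional expansion:
  Digit '3' (value 3) x 8^3 = 1536
  Digit '5' (value 5) x 8^2 = 320
  Digit '4' (value 4) x 8^1 = 32
  Digit '7' (value 7) x 8^0 = 7
Sum = 1895

1895


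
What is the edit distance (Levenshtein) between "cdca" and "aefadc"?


Computing edit distance: "cdca" -> "aefadc"
DP table:
           a    e    f    a    d    c
      0    1    2    3    4    5    6
  c   1    1    2    3    4    5    5
  d   2    2    2    3    4    4    5
  c   3    3    3    3    4    5    4
  a   4    3    4    4    3    4    5
Edit distance = dp[4][6] = 5

5


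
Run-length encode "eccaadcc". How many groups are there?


Input: eccaadcc
Scanning for consecutive runs:
  Group 1: 'e' x 1 (positions 0-0)
  Group 2: 'c' x 2 (positions 1-2)
  Group 3: 'a' x 2 (positions 3-4)
  Group 4: 'd' x 1 (positions 5-5)
  Group 5: 'c' x 2 (positions 6-7)
Total groups: 5

5


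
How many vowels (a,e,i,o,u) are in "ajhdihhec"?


Input: ajhdihhec
Checking each character:
  'a' at position 0: vowel (running total: 1)
  'j' at position 1: consonant
  'h' at position 2: consonant
  'd' at position 3: consonant
  'i' at position 4: vowel (running total: 2)
  'h' at position 5: consonant
  'h' at position 6: consonant
  'e' at position 7: vowel (running total: 3)
  'c' at position 8: consonant
Total vowels: 3

3


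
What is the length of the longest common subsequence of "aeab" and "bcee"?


LCS of "aeab" and "bcee"
DP table:
           b    c    e    e
      0    0    0    0    0
  a   0    0    0    0    0
  e   0    0    0    1    1
  a   0    0    0    1    1
  b   0    1    1    1    1
LCS length = dp[4][4] = 1

1


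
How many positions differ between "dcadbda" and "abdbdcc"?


Comparing "dcadbda" and "abdbdcc" position by position:
  Position 0: 'd' vs 'a' => DIFFER
  Position 1: 'c' vs 'b' => DIFFER
  Position 2: 'a' vs 'd' => DIFFER
  Position 3: 'd' vs 'b' => DIFFER
  Position 4: 'b' vs 'd' => DIFFER
  Position 5: 'd' vs 'c' => DIFFER
  Position 6: 'a' vs 'c' => DIFFER
Positions that differ: 7

7


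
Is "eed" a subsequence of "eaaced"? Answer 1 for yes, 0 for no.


Check if "eed" is a subsequence of "eaaced"
Greedy scan:
  Position 0 ('e'): matches sub[0] = 'e'
  Position 1 ('a'): no match needed
  Position 2 ('a'): no match needed
  Position 3 ('c'): no match needed
  Position 4 ('e'): matches sub[1] = 'e'
  Position 5 ('d'): matches sub[2] = 'd'
All 3 characters matched => is a subsequence

1


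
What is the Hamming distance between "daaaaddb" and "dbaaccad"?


Comparing "daaaaddb" and "dbaaccad" position by position:
  Position 0: 'd' vs 'd' => same
  Position 1: 'a' vs 'b' => differ
  Position 2: 'a' vs 'a' => same
  Position 3: 'a' vs 'a' => same
  Position 4: 'a' vs 'c' => differ
  Position 5: 'd' vs 'c' => differ
  Position 6: 'd' vs 'a' => differ
  Position 7: 'b' vs 'd' => differ
Total differences (Hamming distance): 5

5


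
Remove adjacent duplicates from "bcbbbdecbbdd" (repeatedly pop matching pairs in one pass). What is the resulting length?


Input: bcbbbdecbbdd
Stack-based adjacent duplicate removal:
  Read 'b': push. Stack: b
  Read 'c': push. Stack: bc
  Read 'b': push. Stack: bcb
  Read 'b': matches stack top 'b' => pop. Stack: bc
  Read 'b': push. Stack: bcb
  Read 'd': push. Stack: bcbd
  Read 'e': push. Stack: bcbde
  Read 'c': push. Stack: bcbdec
  Read 'b': push. Stack: bcbdecb
  Read 'b': matches stack top 'b' => pop. Stack: bcbdec
  Read 'd': push. Stack: bcbdecd
  Read 'd': matches stack top 'd' => pop. Stack: bcbdec
Final stack: "bcbdec" (length 6)

6


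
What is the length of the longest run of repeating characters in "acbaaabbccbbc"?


Input: "acbaaabbccbbc"
Scanning for longest run:
  Position 1 ('c'): new char, reset run to 1
  Position 2 ('b'): new char, reset run to 1
  Position 3 ('a'): new char, reset run to 1
  Position 4 ('a'): continues run of 'a', length=2
  Position 5 ('a'): continues run of 'a', length=3
  Position 6 ('b'): new char, reset run to 1
  Position 7 ('b'): continues run of 'b', length=2
  Position 8 ('c'): new char, reset run to 1
  Position 9 ('c'): continues run of 'c', length=2
  Position 10 ('b'): new char, reset run to 1
  Position 11 ('b'): continues run of 'b', length=2
  Position 12 ('c'): new char, reset run to 1
Longest run: 'a' with length 3

3


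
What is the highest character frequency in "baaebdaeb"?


Input: baaebdaeb
Character counts:
  'a': 3
  'b': 3
  'd': 1
  'e': 2
Maximum frequency: 3

3


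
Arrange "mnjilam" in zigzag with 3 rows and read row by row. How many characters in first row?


Zigzag "mnjilam" into 3 rows:
Placing characters:
  'm' => row 0
  'n' => row 1
  'j' => row 2
  'i' => row 1
  'l' => row 0
  'a' => row 1
  'm' => row 2
Rows:
  Row 0: "ml"
  Row 1: "nia"
  Row 2: "jm"
First row length: 2

2


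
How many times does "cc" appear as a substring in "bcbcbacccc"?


Searching for "cc" in "bcbcbacccc"
Scanning each position:
  Position 0: "bc" => no
  Position 1: "cb" => no
  Position 2: "bc" => no
  Position 3: "cb" => no
  Position 4: "ba" => no
  Position 5: "ac" => no
  Position 6: "cc" => MATCH
  Position 7: "cc" => MATCH
  Position 8: "cc" => MATCH
Total occurrences: 3

3


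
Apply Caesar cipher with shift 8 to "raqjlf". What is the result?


Caesar cipher: shift "raqjlf" by 8
  'r' (pos 17) + 8 = pos 25 = 'z'
  'a' (pos 0) + 8 = pos 8 = 'i'
  'q' (pos 16) + 8 = pos 24 = 'y'
  'j' (pos 9) + 8 = pos 17 = 'r'
  'l' (pos 11) + 8 = pos 19 = 't'
  'f' (pos 5) + 8 = pos 13 = 'n'
Result: ziyrtn

ziyrtn


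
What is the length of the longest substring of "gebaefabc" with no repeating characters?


Input: "gebaefabc"
Sliding window (track last position of each char):
  Position 0 ('g'): window [0,0] length 1 -- new best
  Position 1 ('e'): window [0,1] length 2 -- new best
  Position 2 ('b'): window [0,2] length 3 -- new best
  Position 3 ('a'): window [0,3] length 4 -- new best
  Position 4 ('e'): repeat (last at 1), move window start to 2
  Position 4 ('e'): window [2,4] length 3
  Position 5 ('f'): window [2,5] length 4
  Position 6 ('a'): repeat (last at 3), move window start to 4
  Position 6 ('a'): window [4,6] length 3
  Position 7 ('b'): window [4,7] length 4
  Position 8 ('c'): window [4,8] length 5 -- new best
Longest substring with no repeats: "efabc" with length 5

5


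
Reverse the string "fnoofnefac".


Input: fnoofnefac
Reading characters right to left:
  Position 9: 'c'
  Position 8: 'a'
  Position 7: 'f'
  Position 6: 'e'
  Position 5: 'n'
  Position 4: 'f'
  Position 3: 'o'
  Position 2: 'o'
  Position 1: 'n'
  Position 0: 'f'
Reversed: cafenfoonf

cafenfoonf


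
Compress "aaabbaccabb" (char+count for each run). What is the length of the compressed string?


Input: aaabbaccabb
Runs:
  'a' x 3 => "a3"
  'b' x 2 => "b2"
  'a' x 1 => "a1"
  'c' x 2 => "c2"
  'a' x 1 => "a1"
  'b' x 2 => "b2"
Compressed: "a3b2a1c2a1b2"
Compressed length: 12

12


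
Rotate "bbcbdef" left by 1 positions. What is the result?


Input: "bbcbdef", rotate left by 1
First 1 characters: "b"
Remaining characters: "bcbdef"
Concatenate remaining + first: "bcbdef" + "b" = "bcbdefb"

bcbdefb


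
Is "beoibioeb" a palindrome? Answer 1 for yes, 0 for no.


Input: beoibioeb
Reversed: beoibioeb
  Compare pos 0 ('b') with pos 8 ('b'): match
  Compare pos 1 ('e') with pos 7 ('e'): match
  Compare pos 2 ('o') with pos 6 ('o'): match
  Compare pos 3 ('i') with pos 5 ('i'): match
Result: palindrome

1


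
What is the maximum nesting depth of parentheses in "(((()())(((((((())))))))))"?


Input: "(((()())(((((((())))))))))"
Tracking depth:
  Position 0 '(': depth becomes 1
  Position 1 '(': depth becomes 2
  Position 2 '(': depth becomes 3
  Position 3 '(': depth becomes 4
  Position 4 ')': depth becomes 3
  Position 5 '(': depth becomes 4
  Position 6 ')': depth becomes 3
  Position 7 ')': depth becomes 2
  Position 8 '(': depth becomes 3
  Position 9 '(': depth becomes 4
  Position 10 '(': depth becomes 5
  Position 11 '(': depth becomes 6
  Position 12 '(': depth becomes 7
  Position 13 '(': depth becomes 8
  Position 14 '(': depth becomes 9
  Position 15 '(': depth becomes 10
  Position 16 ')': depth becomes 9
  Position 17 ')': depth becomes 8
  Position 18 ')': depth becomes 7
  Position 19 ')': depth becomes 6
  Position 20 ')': depth becomes 5
  Position 21 ')': depth becomes 4
  Position 22 ')': depth becomes 3
  Position 23 ')': depth becomes 2
  Position 24 ')': depth becomes 1
  Position 25 ')': depth becomes 0
Maximum depth reached: 10

10


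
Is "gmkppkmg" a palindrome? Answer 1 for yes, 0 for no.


Input: gmkppkmg
Reversed: gmkppkmg
  Compare pos 0 ('g') with pos 7 ('g'): match
  Compare pos 1 ('m') with pos 6 ('m'): match
  Compare pos 2 ('k') with pos 5 ('k'): match
  Compare pos 3 ('p') with pos 4 ('p'): match
Result: palindrome

1


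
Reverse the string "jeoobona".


Input: jeoobona
Reading characters right to left:
  Position 7: 'a'
  Position 6: 'n'
  Position 5: 'o'
  Position 4: 'b'
  Position 3: 'o'
  Position 2: 'o'
  Position 1: 'e'
  Position 0: 'j'
Reversed: anobooej

anobooej


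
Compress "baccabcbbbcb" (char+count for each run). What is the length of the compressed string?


Input: baccabcbbbcb
Runs:
  'b' x 1 => "b1"
  'a' x 1 => "a1"
  'c' x 2 => "c2"
  'a' x 1 => "a1"
  'b' x 1 => "b1"
  'c' x 1 => "c1"
  'b' x 3 => "b3"
  'c' x 1 => "c1"
  'b' x 1 => "b1"
Compressed: "b1a1c2a1b1c1b3c1b1"
Compressed length: 18

18


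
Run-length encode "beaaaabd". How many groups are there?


Input: beaaaabd
Scanning for consecutive runs:
  Group 1: 'b' x 1 (positions 0-0)
  Group 2: 'e' x 1 (positions 1-1)
  Group 3: 'a' x 4 (positions 2-5)
  Group 4: 'b' x 1 (positions 6-6)
  Group 5: 'd' x 1 (positions 7-7)
Total groups: 5

5


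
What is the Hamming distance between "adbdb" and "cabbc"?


Comparing "adbdb" and "cabbc" position by position:
  Position 0: 'a' vs 'c' => differ
  Position 1: 'd' vs 'a' => differ
  Position 2: 'b' vs 'b' => same
  Position 3: 'd' vs 'b' => differ
  Position 4: 'b' vs 'c' => differ
Total differences (Hamming distance): 4

4


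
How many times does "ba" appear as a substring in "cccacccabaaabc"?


Searching for "ba" in "cccacccabaaabc"
Scanning each position:
  Position 0: "cc" => no
  Position 1: "cc" => no
  Position 2: "ca" => no
  Position 3: "ac" => no
  Position 4: "cc" => no
  Position 5: "cc" => no
  Position 6: "ca" => no
  Position 7: "ab" => no
  Position 8: "ba" => MATCH
  Position 9: "aa" => no
  Position 10: "aa" => no
  Position 11: "ab" => no
  Position 12: "bc" => no
Total occurrences: 1

1


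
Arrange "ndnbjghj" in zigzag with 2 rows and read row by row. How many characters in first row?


Zigzag "ndnbjghj" into 2 rows:
Placing characters:
  'n' => row 0
  'd' => row 1
  'n' => row 0
  'b' => row 1
  'j' => row 0
  'g' => row 1
  'h' => row 0
  'j' => row 1
Rows:
  Row 0: "nnjh"
  Row 1: "dbgj"
First row length: 4

4


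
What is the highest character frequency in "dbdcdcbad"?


Input: dbdcdcbad
Character counts:
  'a': 1
  'b': 2
  'c': 2
  'd': 4
Maximum frequency: 4

4


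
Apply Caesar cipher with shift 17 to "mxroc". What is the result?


Caesar cipher: shift "mxroc" by 17
  'm' (pos 12) + 17 = pos 3 = 'd'
  'x' (pos 23) + 17 = pos 14 = 'o'
  'r' (pos 17) + 17 = pos 8 = 'i'
  'o' (pos 14) + 17 = pos 5 = 'f'
  'c' (pos 2) + 17 = pos 19 = 't'
Result: doift

doift


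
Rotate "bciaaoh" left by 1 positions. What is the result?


Input: "bciaaoh", rotate left by 1
First 1 characters: "b"
Remaining characters: "ciaaoh"
Concatenate remaining + first: "ciaaoh" + "b" = "ciaaohb"

ciaaohb


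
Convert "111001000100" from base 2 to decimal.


Input: "111001000100" in base 2
Positional expansion:
  Digit '1' (value 1) x 2^11 = 2048
  Digit '1' (value 1) x 2^10 = 1024
  Digit '1' (value 1) x 2^9 = 512
  Digit '0' (value 0) x 2^8 = 0
  Digit '0' (value 0) x 2^7 = 0
  Digit '1' (value 1) x 2^6 = 64
  Digit '0' (value 0) x 2^5 = 0
  Digit '0' (value 0) x 2^4 = 0
  Digit '0' (value 0) x 2^3 = 0
  Digit '1' (value 1) x 2^2 = 4
  Digit '0' (value 0) x 2^1 = 0
  Digit '0' (value 0) x 2^0 = 0
Sum = 3652

3652


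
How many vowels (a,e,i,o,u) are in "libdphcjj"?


Input: libdphcjj
Checking each character:
  'l' at position 0: consonant
  'i' at position 1: vowel (running total: 1)
  'b' at position 2: consonant
  'd' at position 3: consonant
  'p' at position 4: consonant
  'h' at position 5: consonant
  'c' at position 6: consonant
  'j' at position 7: consonant
  'j' at position 8: consonant
Total vowels: 1

1


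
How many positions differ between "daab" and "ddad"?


Comparing "daab" and "ddad" position by position:
  Position 0: 'd' vs 'd' => same
  Position 1: 'a' vs 'd' => DIFFER
  Position 2: 'a' vs 'a' => same
  Position 3: 'b' vs 'd' => DIFFER
Positions that differ: 2

2


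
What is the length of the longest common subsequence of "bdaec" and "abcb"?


LCS of "bdaec" and "abcb"
DP table:
           a    b    c    b
      0    0    0    0    0
  b   0    0    1    1    1
  d   0    0    1    1    1
  a   0    1    1    1    1
  e   0    1    1    1    1
  c   0    1    1    2    2
LCS length = dp[5][4] = 2

2


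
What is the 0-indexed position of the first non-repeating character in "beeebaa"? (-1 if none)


Input: beeebaa
Character frequencies:
  'a': 2
  'b': 2
  'e': 3
Scanning left to right for freq == 1:
  Position 0 ('b'): freq=2, skip
  Position 1 ('e'): freq=3, skip
  Position 2 ('e'): freq=3, skip
  Position 3 ('e'): freq=3, skip
  Position 4 ('b'): freq=2, skip
  Position 5 ('a'): freq=2, skip
  Position 6 ('a'): freq=2, skip
  No unique character found => answer = -1

-1


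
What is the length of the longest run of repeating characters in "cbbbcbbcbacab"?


Input: "cbbbcbbcbacab"
Scanning for longest run:
  Position 1 ('b'): new char, reset run to 1
  Position 2 ('b'): continues run of 'b', length=2
  Position 3 ('b'): continues run of 'b', length=3
  Position 4 ('c'): new char, reset run to 1
  Position 5 ('b'): new char, reset run to 1
  Position 6 ('b'): continues run of 'b', length=2
  Position 7 ('c'): new char, reset run to 1
  Position 8 ('b'): new char, reset run to 1
  Position 9 ('a'): new char, reset run to 1
  Position 10 ('c'): new char, reset run to 1
  Position 11 ('a'): new char, reset run to 1
  Position 12 ('b'): new char, reset run to 1
Longest run: 'b' with length 3

3


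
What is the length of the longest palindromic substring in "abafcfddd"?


Input: "abafcfddd"
Checking substrings for palindromes:
  [0:3] "aba" (len 3) => palindrome
  [3:6] "fcf" (len 3) => palindrome
  [6:9] "ddd" (len 3) => palindrome
  [6:8] "dd" (len 2) => palindrome
  [7:9] "dd" (len 2) => palindrome
Longest palindromic substring: "aba" with length 3

3


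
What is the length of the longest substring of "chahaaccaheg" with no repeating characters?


Input: "chahaaccaheg"
Sliding window (track last position of each char):
  Position 0 ('c'): window [0,0] length 1 -- new best
  Position 1 ('h'): window [0,1] length 2 -- new best
  Position 2 ('a'): window [0,2] length 3 -- new best
  Position 3 ('h'): repeat (last at 1), move window start to 2
  Position 3 ('h'): window [2,3] length 2
  Position 4 ('a'): repeat (last at 2), move window start to 3
  Position 4 ('a'): window [3,4] length 2
  Position 5 ('a'): repeat (last at 4), move window start to 5
  Position 5 ('a'): window [5,5] length 1
  Position 6 ('c'): window [5,6] length 2
  Position 7 ('c'): repeat (last at 6), move window start to 7
  Position 7 ('c'): window [7,7] length 1
  Position 8 ('a'): window [7,8] length 2
  Position 9 ('h'): window [7,9] length 3
  Position 10 ('e'): window [7,10] length 4 -- new best
  Position 11 ('g'): window [7,11] length 5 -- new best
Longest substring with no repeats: "caheg" with length 5

5


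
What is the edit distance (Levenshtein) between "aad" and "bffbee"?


Computing edit distance: "aad" -> "bffbee"
DP table:
           b    f    f    b    e    e
      0    1    2    3    4    5    6
  a   1    1    2    3    4    5    6
  a   2    2    2    3    4    5    6
  d   3    3    3    3    4    5    6
Edit distance = dp[3][6] = 6

6


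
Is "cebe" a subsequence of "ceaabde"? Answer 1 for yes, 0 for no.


Check if "cebe" is a subsequence of "ceaabde"
Greedy scan:
  Position 0 ('c'): matches sub[0] = 'c'
  Position 1 ('e'): matches sub[1] = 'e'
  Position 2 ('a'): no match needed
  Position 3 ('a'): no match needed
  Position 4 ('b'): matches sub[2] = 'b'
  Position 5 ('d'): no match needed
  Position 6 ('e'): matches sub[3] = 'e'
All 4 characters matched => is a subsequence

1


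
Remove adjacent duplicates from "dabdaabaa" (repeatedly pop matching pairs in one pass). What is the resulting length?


Input: dabdaabaa
Stack-based adjacent duplicate removal:
  Read 'd': push. Stack: d
  Read 'a': push. Stack: da
  Read 'b': push. Stack: dab
  Read 'd': push. Stack: dabd
  Read 'a': push. Stack: dabda
  Read 'a': matches stack top 'a' => pop. Stack: dabd
  Read 'b': push. Stack: dabdb
  Read 'a': push. Stack: dabdba
  Read 'a': matches stack top 'a' => pop. Stack: dabdb
Final stack: "dabdb" (length 5)

5


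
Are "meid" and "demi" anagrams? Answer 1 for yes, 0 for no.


Strings: "meid", "demi"
Sorted first:  deim
Sorted second: deim
Sorted forms match => anagrams

1


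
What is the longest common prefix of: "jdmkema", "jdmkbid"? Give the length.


Words: jdmkema, jdmkbid
  Position 0: all 'j' => match
  Position 1: all 'd' => match
  Position 2: all 'm' => match
  Position 3: all 'k' => match
  Position 4: ('e', 'b') => mismatch, stop
LCP = "jdmk" (length 4)

4


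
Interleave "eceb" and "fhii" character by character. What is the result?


Interleaving "eceb" and "fhii":
  Position 0: 'e' from first, 'f' from second => "ef"
  Position 1: 'c' from first, 'h' from second => "ch"
  Position 2: 'e' from first, 'i' from second => "ei"
  Position 3: 'b' from first, 'i' from second => "bi"
Result: efcheibi

efcheibi


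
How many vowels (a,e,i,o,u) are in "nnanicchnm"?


Input: nnanicchnm
Checking each character:
  'n' at position 0: consonant
  'n' at position 1: consonant
  'a' at position 2: vowel (running total: 1)
  'n' at position 3: consonant
  'i' at position 4: vowel (running total: 2)
  'c' at position 5: consonant
  'c' at position 6: consonant
  'h' at position 7: consonant
  'n' at position 8: consonant
  'm' at position 9: consonant
Total vowels: 2

2


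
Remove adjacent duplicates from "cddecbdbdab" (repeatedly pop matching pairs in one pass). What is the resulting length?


Input: cddecbdbdab
Stack-based adjacent duplicate removal:
  Read 'c': push. Stack: c
  Read 'd': push. Stack: cd
  Read 'd': matches stack top 'd' => pop. Stack: c
  Read 'e': push. Stack: ce
  Read 'c': push. Stack: cec
  Read 'b': push. Stack: cecb
  Read 'd': push. Stack: cecbd
  Read 'b': push. Stack: cecbdb
  Read 'd': push. Stack: cecbdbd
  Read 'a': push. Stack: cecbdbda
  Read 'b': push. Stack: cecbdbdab
Final stack: "cecbdbdab" (length 9)

9


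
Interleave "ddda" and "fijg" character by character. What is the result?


Interleaving "ddda" and "fijg":
  Position 0: 'd' from first, 'f' from second => "df"
  Position 1: 'd' from first, 'i' from second => "di"
  Position 2: 'd' from first, 'j' from second => "dj"
  Position 3: 'a' from first, 'g' from second => "ag"
Result: dfdidjag

dfdidjag


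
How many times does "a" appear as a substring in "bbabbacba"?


Searching for "a" in "bbabbacba"
Scanning each position:
  Position 0: "b" => no
  Position 1: "b" => no
  Position 2: "a" => MATCH
  Position 3: "b" => no
  Position 4: "b" => no
  Position 5: "a" => MATCH
  Position 6: "c" => no
  Position 7: "b" => no
  Position 8: "a" => MATCH
Total occurrences: 3

3


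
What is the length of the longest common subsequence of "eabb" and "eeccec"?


LCS of "eabb" and "eeccec"
DP table:
           e    e    c    c    e    c
      0    0    0    0    0    0    0
  e   0    1    1    1    1    1    1
  a   0    1    1    1    1    1    1
  b   0    1    1    1    1    1    1
  b   0    1    1    1    1    1    1
LCS length = dp[4][6] = 1

1


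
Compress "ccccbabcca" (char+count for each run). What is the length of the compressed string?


Input: ccccbabcca
Runs:
  'c' x 4 => "c4"
  'b' x 1 => "b1"
  'a' x 1 => "a1"
  'b' x 1 => "b1"
  'c' x 2 => "c2"
  'a' x 1 => "a1"
Compressed: "c4b1a1b1c2a1"
Compressed length: 12

12


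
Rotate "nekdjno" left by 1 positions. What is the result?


Input: "nekdjno", rotate left by 1
First 1 characters: "n"
Remaining characters: "ekdjno"
Concatenate remaining + first: "ekdjno" + "n" = "ekdjnon"

ekdjnon


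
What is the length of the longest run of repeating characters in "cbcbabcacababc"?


Input: "cbcbabcacababc"
Scanning for longest run:
  Position 1 ('b'): new char, reset run to 1
  Position 2 ('c'): new char, reset run to 1
  Position 3 ('b'): new char, reset run to 1
  Position 4 ('a'): new char, reset run to 1
  Position 5 ('b'): new char, reset run to 1
  Position 6 ('c'): new char, reset run to 1
  Position 7 ('a'): new char, reset run to 1
  Position 8 ('c'): new char, reset run to 1
  Position 9 ('a'): new char, reset run to 1
  Position 10 ('b'): new char, reset run to 1
  Position 11 ('a'): new char, reset run to 1
  Position 12 ('b'): new char, reset run to 1
  Position 13 ('c'): new char, reset run to 1
Longest run: 'c' with length 1

1


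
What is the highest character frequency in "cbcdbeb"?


Input: cbcdbeb
Character counts:
  'b': 3
  'c': 2
  'd': 1
  'e': 1
Maximum frequency: 3

3


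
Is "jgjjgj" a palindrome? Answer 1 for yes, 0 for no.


Input: jgjjgj
Reversed: jgjjgj
  Compare pos 0 ('j') with pos 5 ('j'): match
  Compare pos 1 ('g') with pos 4 ('g'): match
  Compare pos 2 ('j') with pos 3 ('j'): match
Result: palindrome

1


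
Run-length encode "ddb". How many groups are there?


Input: ddb
Scanning for consecutive runs:
  Group 1: 'd' x 2 (positions 0-1)
  Group 2: 'b' x 1 (positions 2-2)
Total groups: 2

2


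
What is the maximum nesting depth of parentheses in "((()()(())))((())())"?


Input: "((()()(())))((())())"
Tracking depth:
  Position 0 '(': depth becomes 1
  Position 1 '(': depth becomes 2
  Position 2 '(': depth becomes 3
  Position 3 ')': depth becomes 2
  Position 4 '(': depth becomes 3
  Position 5 ')': depth becomes 2
  Position 6 '(': depth becomes 3
  Position 7 '(': depth becomes 4
  Position 8 ')': depth becomes 3
  Position 9 ')': depth becomes 2
  Position 10 ')': depth becomes 1
  Position 11 ')': depth becomes 0
  Position 12 '(': depth becomes 1
  Position 13 '(': depth becomes 2
  Position 14 '(': depth becomes 3
  Position 15 ')': depth becomes 2
  Position 16 ')': depth becomes 1
  Position 17 '(': depth becomes 2
  Position 18 ')': depth becomes 1
  Position 19 ')': depth becomes 0
Maximum depth reached: 4

4


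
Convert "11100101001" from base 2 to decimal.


Input: "11100101001" in base 2
Positional expansion:
  Digit '1' (value 1) x 2^10 = 1024
  Digit '1' (value 1) x 2^9 = 512
  Digit '1' (value 1) x 2^8 = 256
  Digit '0' (value 0) x 2^7 = 0
  Digit '0' (value 0) x 2^6 = 0
  Digit '1' (value 1) x 2^5 = 32
  Digit '0' (value 0) x 2^4 = 0
  Digit '1' (value 1) x 2^3 = 8
  Digit '0' (value 0) x 2^2 = 0
  Digit '0' (value 0) x 2^1 = 0
  Digit '1' (value 1) x 2^0 = 1
Sum = 1833

1833


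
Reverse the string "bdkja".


Input: bdkja
Reading characters right to left:
  Position 4: 'a'
  Position 3: 'j'
  Position 2: 'k'
  Position 1: 'd'
  Position 0: 'b'
Reversed: ajkdb

ajkdb


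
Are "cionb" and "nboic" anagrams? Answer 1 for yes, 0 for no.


Strings: "cionb", "nboic"
Sorted first:  bcino
Sorted second: bcino
Sorted forms match => anagrams

1


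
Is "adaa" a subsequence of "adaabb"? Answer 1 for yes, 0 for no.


Check if "adaa" is a subsequence of "adaabb"
Greedy scan:
  Position 0 ('a'): matches sub[0] = 'a'
  Position 1 ('d'): matches sub[1] = 'd'
  Position 2 ('a'): matches sub[2] = 'a'
  Position 3 ('a'): matches sub[3] = 'a'
  Position 4 ('b'): no match needed
  Position 5 ('b'): no match needed
All 4 characters matched => is a subsequence

1


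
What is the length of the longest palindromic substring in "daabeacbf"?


Input: "daabeacbf"
Checking substrings for palindromes:
  [1:3] "aa" (len 2) => palindrome
Longest palindromic substring: "aa" with length 2

2


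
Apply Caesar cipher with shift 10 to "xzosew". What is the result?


Caesar cipher: shift "xzosew" by 10
  'x' (pos 23) + 10 = pos 7 = 'h'
  'z' (pos 25) + 10 = pos 9 = 'j'
  'o' (pos 14) + 10 = pos 24 = 'y'
  's' (pos 18) + 10 = pos 2 = 'c'
  'e' (pos 4) + 10 = pos 14 = 'o'
  'w' (pos 22) + 10 = pos 6 = 'g'
Result: hjycog

hjycog
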